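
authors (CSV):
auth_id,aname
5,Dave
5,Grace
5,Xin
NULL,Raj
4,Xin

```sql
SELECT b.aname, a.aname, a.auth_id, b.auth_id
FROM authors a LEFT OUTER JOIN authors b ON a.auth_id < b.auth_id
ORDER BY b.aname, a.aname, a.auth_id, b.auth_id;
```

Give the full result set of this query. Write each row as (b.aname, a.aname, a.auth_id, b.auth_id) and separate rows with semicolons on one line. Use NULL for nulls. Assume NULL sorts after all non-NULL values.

(Dave, Xin, 4, 5); (Grace, Xin, 4, 5); (Xin, Xin, 4, 5); (NULL, Dave, 5, NULL); (NULL, Grace, 5, NULL); (NULL, Raj, NULL, NULL); (NULL, Xin, 5, NULL)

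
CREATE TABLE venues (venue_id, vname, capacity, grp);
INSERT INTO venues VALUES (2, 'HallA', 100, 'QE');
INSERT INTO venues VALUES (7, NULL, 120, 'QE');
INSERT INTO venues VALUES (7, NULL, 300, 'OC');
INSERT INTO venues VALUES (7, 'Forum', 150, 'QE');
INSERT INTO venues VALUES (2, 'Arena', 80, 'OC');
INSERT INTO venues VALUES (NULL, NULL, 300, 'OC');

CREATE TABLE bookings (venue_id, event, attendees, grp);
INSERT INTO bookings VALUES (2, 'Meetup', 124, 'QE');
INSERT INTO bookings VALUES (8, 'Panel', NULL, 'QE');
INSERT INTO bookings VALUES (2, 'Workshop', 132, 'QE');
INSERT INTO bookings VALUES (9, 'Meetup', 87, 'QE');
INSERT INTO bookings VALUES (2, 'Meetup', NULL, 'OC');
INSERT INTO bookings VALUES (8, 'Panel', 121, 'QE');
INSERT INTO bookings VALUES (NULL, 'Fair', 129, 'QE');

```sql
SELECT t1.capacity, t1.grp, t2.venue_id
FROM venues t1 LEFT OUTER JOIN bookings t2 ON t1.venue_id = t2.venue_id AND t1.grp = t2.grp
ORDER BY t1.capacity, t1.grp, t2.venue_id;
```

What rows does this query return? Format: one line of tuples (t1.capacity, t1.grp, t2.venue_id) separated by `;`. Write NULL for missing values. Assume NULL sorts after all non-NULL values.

LEFT JOIN keeps every row from `venues`; unmatched rows get NULL for `bookings`'s columns.
Matching on t1.venue_id = t2.venue_id AND t1.grp = t2.grp. A NULL in a compared column never satisfies the condition.
Matched pairs: 3; unmatched t1 rows kept: 4.

(80, OC, 2); (100, QE, 2); (100, QE, 2); (120, QE, NULL); (150, QE, NULL); (300, OC, NULL); (300, OC, NULL)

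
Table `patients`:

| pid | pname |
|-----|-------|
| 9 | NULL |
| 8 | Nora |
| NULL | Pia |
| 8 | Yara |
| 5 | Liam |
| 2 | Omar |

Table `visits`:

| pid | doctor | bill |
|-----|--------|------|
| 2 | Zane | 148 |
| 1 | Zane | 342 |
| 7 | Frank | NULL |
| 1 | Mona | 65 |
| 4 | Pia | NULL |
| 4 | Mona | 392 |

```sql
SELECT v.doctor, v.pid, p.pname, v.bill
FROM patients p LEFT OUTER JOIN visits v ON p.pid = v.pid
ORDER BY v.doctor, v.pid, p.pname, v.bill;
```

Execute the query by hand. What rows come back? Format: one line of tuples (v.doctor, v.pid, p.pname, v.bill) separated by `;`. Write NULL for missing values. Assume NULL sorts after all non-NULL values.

(Zane, 2, Omar, 148); (NULL, NULL, Liam, NULL); (NULL, NULL, Nora, NULL); (NULL, NULL, Pia, NULL); (NULL, NULL, Yara, NULL); (NULL, NULL, NULL, NULL)

LEFT JOIN keeps every row from `patients`; unmatched rows get NULL for `visits`'s columns.
Matching on p.pid = v.pid. A NULL in a compared column never satisfies the condition.
Matched pairs: 1; unmatched p rows kept: 5.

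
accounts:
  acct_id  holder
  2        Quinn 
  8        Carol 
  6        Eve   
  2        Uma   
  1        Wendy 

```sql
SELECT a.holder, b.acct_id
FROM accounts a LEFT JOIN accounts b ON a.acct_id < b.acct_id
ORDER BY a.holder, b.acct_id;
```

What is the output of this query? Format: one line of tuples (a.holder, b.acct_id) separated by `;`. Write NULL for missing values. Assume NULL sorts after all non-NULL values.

(Carol, NULL); (Eve, 8); (Quinn, 6); (Quinn, 8); (Uma, 6); (Uma, 8); (Wendy, 2); (Wendy, 2); (Wendy, 6); (Wendy, 8)

LEFT JOIN keeps every row from `accounts a`; unmatched rows get NULL for `accounts b`'s columns.
Matching on a.acct_id < b.acct_id.
Matched pairs: 9; unmatched a rows kept: 1.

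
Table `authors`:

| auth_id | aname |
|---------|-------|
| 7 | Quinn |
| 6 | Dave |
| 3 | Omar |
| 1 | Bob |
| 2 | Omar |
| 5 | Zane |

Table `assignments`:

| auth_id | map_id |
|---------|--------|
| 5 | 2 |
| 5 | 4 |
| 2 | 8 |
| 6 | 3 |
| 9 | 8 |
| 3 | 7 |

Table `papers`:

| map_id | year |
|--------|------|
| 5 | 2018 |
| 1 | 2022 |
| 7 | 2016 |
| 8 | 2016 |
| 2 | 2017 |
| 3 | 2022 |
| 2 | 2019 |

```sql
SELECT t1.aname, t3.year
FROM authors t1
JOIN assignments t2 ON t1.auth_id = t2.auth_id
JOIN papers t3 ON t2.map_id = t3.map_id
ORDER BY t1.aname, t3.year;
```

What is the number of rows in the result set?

Step 1 — t1 INNER JOIN t2 on auth_id → 5 row(s).
Then INNER JOIN `papers t3` on map_id: keep only rows whose t2.map_id appears in t3.
Result: 5 row(s).

5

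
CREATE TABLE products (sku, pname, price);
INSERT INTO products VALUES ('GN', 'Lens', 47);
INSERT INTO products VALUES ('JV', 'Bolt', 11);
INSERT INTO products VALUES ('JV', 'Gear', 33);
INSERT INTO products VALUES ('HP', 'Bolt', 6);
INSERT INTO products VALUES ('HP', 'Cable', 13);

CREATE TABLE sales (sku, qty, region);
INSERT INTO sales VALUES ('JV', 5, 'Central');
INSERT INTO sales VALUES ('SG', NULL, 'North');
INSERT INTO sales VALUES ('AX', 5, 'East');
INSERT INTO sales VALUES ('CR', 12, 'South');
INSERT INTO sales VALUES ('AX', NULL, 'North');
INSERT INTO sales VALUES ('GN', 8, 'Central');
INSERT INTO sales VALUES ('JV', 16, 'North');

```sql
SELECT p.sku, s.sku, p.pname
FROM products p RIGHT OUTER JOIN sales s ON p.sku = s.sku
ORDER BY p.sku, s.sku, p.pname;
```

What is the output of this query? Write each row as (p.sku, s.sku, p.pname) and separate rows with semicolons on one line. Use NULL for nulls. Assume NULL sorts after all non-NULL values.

RIGHT JOIN keeps every row from `sales`; unmatched rows get NULL for `products`'s columns.
Matching on p.sku = s.sku.
- p row (sku=GN): matches 1 s row(s) → 1 output row(s).
- p row (sku=JV): matches 2 s row(s) → 2 output row(s).
- p row (sku=JV): matches 2 s row(s) → 2 output row(s).
- p row (sku=HP): no match.
- p row (sku=HP): no match.
- 4 row(s) from s found no p partner → padded with NULL.
After projecting and ordering:
p.sku | s.sku | p.pname
GN | GN | Lens
JV | JV | Bolt
JV | JV | Bolt
JV | JV | Gear
JV | JV | Gear
NULL | AX | NULL
NULL | AX | NULL
NULL | CR | NULL
NULL | SG | NULL

(GN, GN, Lens); (JV, JV, Bolt); (JV, JV, Bolt); (JV, JV, Gear); (JV, JV, Gear); (NULL, AX, NULL); (NULL, AX, NULL); (NULL, CR, NULL); (NULL, SG, NULL)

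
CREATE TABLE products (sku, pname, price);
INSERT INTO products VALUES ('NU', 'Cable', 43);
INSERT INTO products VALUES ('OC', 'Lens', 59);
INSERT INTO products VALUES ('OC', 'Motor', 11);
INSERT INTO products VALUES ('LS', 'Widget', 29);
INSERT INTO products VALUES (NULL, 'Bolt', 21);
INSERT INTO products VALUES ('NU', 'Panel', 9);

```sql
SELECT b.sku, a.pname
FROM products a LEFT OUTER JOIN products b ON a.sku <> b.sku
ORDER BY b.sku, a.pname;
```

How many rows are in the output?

17

LEFT JOIN keeps every row from `products a`; unmatched rows get NULL for `products b`'s columns.
Matching on a.sku <> b.sku. A NULL in a compared column never satisfies the condition.
- sku=NU: 3 matching b row(s), so 3 row(s) emitted.
- sku=OC: 3 matching b row(s), so 3 row(s) emitted.
- sku=OC: 3 matching b row(s), so 3 row(s) emitted.
- sku=LS: 4 matching b row(s), so 4 row(s) emitted.
- sku=NULL: no b row matches, row kept with b columns NULL.
- sku=NU: 3 matching b row(s), so 3 row(s) emitted.
Total: 16 matched + 1 padded = 17 rows.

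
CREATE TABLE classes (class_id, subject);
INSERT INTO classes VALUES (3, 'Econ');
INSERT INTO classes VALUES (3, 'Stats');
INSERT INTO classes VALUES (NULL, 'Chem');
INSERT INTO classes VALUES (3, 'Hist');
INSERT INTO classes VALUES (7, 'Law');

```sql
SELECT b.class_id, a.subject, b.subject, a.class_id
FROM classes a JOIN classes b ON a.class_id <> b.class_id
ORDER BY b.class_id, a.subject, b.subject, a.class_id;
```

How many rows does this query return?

6

INNER JOIN keeps only pairs where the ON condition holds.
Matching on a.class_id <> b.class_id. A NULL in a compared column never satisfies the condition.
- class_id=3: 1 matching b row(s), so 1 row(s) emitted.
- class_id=3: 1 matching b row(s), so 1 row(s) emitted.
- class_id=NULL: no matching b row, dropped.
- class_id=3: 1 matching b row(s), so 1 row(s) emitted.
- class_id=7: 3 matching b row(s), so 3 row(s) emitted.
Total: 6 rows.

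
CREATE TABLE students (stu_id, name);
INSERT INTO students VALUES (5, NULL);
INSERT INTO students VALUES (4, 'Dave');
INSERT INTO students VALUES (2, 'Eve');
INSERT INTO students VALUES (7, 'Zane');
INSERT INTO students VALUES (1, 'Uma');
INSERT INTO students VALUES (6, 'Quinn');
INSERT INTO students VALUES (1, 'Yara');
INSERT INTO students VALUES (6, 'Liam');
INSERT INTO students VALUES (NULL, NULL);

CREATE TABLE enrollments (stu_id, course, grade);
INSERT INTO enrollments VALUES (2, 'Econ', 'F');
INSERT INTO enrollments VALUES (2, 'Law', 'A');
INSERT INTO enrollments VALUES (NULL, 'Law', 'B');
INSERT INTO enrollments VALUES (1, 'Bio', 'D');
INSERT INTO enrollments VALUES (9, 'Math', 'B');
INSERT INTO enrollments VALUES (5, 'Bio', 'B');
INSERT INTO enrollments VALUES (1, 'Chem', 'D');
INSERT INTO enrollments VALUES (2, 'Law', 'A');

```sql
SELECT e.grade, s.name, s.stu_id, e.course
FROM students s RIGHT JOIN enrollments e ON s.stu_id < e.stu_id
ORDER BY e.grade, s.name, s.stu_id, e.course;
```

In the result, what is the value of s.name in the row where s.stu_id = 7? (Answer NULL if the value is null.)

RIGHT JOIN keeps every row from `enrollments`; unmatched rows get NULL for `students`'s columns.
Matching on s.stu_id < e.stu_id. A NULL in a compared column never satisfies the condition.
- s row (stu_id=5): matches 1 e row(s) → 1 output row(s).
- s row (stu_id=4): matches 2 e row(s) → 2 output row(s).
- s row (stu_id=2): matches 2 e row(s) → 2 output row(s).
- s row (stu_id=7): matches 1 e row(s) → 1 output row(s).
- s row (stu_id=1): matches 5 e row(s) → 5 output row(s).
- s row (stu_id=6): matches 1 e row(s) → 1 output row(s).
- s row (stu_id=1): matches 5 e row(s) → 5 output row(s).
- s row (stu_id=6): matches 1 e row(s) → 1 output row(s).
- s row (stu_id=NULL): no match.
- 3 row(s) from e found no s partner → padded with NULL.

Zane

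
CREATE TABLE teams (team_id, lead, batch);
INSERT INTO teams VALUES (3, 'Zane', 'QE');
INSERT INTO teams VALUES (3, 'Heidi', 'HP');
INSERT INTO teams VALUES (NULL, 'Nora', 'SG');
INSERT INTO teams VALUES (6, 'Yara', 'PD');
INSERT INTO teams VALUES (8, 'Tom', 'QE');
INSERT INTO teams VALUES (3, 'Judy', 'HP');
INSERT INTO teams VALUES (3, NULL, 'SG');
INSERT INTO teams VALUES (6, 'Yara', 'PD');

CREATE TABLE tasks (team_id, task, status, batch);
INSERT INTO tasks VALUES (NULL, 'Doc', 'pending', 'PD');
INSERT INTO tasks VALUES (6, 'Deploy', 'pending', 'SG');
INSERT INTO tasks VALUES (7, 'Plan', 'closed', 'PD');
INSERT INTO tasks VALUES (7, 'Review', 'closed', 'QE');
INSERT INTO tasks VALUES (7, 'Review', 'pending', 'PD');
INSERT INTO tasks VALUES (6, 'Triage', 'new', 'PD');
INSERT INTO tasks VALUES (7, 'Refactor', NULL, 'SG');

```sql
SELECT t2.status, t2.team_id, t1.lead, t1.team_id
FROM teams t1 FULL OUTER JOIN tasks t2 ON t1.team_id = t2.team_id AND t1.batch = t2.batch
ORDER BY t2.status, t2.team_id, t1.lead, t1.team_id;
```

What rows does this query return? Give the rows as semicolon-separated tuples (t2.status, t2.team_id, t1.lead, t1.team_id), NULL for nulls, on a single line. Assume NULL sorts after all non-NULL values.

(closed, 7, NULL, NULL); (closed, 7, NULL, NULL); (new, 6, Yara, 6); (new, 6, Yara, 6); (pending, 6, NULL, NULL); (pending, 7, NULL, NULL); (pending, NULL, NULL, NULL); (NULL, 7, NULL, NULL); (NULL, NULL, Heidi, 3); (NULL, NULL, Judy, 3); (NULL, NULL, Nora, NULL); (NULL, NULL, Tom, 8); (NULL, NULL, Zane, 3); (NULL, NULL, NULL, 3)

FULL OUTER JOIN keeps every row from both sides; unmatched rows get NULL for the other side's columns.
Matching on t1.team_id = t2.team_id AND t1.batch = t2.batch. A NULL in a compared column never satisfies the condition.
- team_id=3, batch=QE: no t2 row matches, row kept with t2 columns NULL.
- team_id=3, batch=HP: no t2 row matches, row kept with t2 columns NULL.
- team_id=NULL, batch=SG: no t2 row matches, row kept with t2 columns NULL.
- team_id=6, batch=PD: 1 matching t2 row(s), so 1 row(s) emitted.
- team_id=8, batch=QE: no t2 row matches, row kept with t2 columns NULL.
- team_id=3, batch=HP: no t2 row matches, row kept with t2 columns NULL.
- team_id=3, batch=SG: no t2 row matches, row kept with t2 columns NULL.
- team_id=6, batch=PD: 1 matching t2 row(s), so 1 row(s) emitted.
- 6 t2 row(s) had no t1 match → kept, t1 columns NULL.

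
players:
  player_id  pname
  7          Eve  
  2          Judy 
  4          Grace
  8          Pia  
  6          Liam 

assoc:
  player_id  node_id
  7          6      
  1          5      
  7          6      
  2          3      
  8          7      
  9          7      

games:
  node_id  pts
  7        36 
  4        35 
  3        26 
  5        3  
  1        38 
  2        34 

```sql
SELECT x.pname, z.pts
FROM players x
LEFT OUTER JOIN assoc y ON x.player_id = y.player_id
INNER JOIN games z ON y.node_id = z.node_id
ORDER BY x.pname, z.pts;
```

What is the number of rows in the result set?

2

Joins associate left-to-right: players LEFT JOIN assoc on player_id gives 6 intermediate row(s).
Then INNER JOIN `games z` on node_id: keep only rows whose y.node_id appears in z.
Result: 2 row(s).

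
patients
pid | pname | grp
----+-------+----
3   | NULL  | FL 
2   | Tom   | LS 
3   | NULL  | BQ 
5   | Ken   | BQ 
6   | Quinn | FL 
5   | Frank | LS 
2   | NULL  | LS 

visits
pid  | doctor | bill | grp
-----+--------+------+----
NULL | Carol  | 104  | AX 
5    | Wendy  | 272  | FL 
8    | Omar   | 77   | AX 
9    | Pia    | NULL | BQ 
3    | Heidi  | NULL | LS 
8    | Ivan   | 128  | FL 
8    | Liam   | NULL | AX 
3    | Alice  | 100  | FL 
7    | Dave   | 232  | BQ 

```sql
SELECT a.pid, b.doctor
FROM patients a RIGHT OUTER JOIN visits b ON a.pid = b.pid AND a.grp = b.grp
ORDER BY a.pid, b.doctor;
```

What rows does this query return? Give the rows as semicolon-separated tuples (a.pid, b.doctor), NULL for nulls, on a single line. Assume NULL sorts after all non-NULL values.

(3, Alice); (NULL, Carol); (NULL, Dave); (NULL, Heidi); (NULL, Ivan); (NULL, Liam); (NULL, Omar); (NULL, Pia); (NULL, Wendy)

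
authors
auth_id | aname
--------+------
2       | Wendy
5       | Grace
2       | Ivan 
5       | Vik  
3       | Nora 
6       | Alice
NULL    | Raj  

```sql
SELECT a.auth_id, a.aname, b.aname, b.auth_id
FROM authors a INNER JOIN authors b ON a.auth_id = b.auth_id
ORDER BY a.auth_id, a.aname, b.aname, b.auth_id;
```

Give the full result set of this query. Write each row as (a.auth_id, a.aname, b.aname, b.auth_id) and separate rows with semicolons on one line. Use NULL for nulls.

(2, Ivan, Ivan, 2); (2, Ivan, Wendy, 2); (2, Wendy, Ivan, 2); (2, Wendy, Wendy, 2); (3, Nora, Nora, 3); (5, Grace, Grace, 5); (5, Grace, Vik, 5); (5, Vik, Grace, 5); (5, Vik, Vik, 5); (6, Alice, Alice, 6)

INNER JOIN keeps only pairs where the ON condition holds.
Matching on a.auth_id = b.auth_id. A NULL in a compared column never satisfies the condition.
Matched pairs: 10.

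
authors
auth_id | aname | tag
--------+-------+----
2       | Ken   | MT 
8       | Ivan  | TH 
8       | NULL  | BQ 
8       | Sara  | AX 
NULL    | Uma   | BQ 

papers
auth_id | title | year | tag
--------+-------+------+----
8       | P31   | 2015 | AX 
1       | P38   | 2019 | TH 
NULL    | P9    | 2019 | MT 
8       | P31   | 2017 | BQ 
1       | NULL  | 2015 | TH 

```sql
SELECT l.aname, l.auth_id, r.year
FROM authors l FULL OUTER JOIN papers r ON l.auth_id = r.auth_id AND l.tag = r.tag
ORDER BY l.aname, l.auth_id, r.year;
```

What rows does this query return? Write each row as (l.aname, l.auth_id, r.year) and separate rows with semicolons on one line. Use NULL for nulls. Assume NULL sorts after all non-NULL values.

(Ivan, 8, NULL); (Ken, 2, NULL); (Sara, 8, 2015); (Uma, NULL, NULL); (NULL, 8, 2017); (NULL, NULL, 2015); (NULL, NULL, 2019); (NULL, NULL, 2019)

FULL OUTER JOIN keeps every row from both sides; unmatched rows get NULL for the other side's columns.
Matching on l.auth_id = r.auth_id AND l.tag = r.tag. A NULL in a compared column never satisfies the condition.
- l[0] auth_id=2, tag=MT → no match; kept with NULLs on the r side.
- l[1] auth_id=8, tag=TH → no match; kept with NULLs on the r side.
- l[2] auth_id=8, tag=BQ → 1 match(es) in r → 1 row(s).
- l[3] auth_id=8, tag=AX → 1 match(es) in r → 1 row(s).
- l[4] auth_id=NULL, tag=BQ → no match; kept with NULLs on the r side.
- plus 3 unmatched r row(s), each kept with NULL l columns.
After projecting and ordering:
l.aname | l.auth_id | r.year
Ivan | 8 | NULL
Ken | 2 | NULL
Sara | 8 | 2015
Uma | NULL | NULL
NULL | 8 | 2017
NULL | NULL | 2015
NULL | NULL | 2019
NULL | NULL | 2019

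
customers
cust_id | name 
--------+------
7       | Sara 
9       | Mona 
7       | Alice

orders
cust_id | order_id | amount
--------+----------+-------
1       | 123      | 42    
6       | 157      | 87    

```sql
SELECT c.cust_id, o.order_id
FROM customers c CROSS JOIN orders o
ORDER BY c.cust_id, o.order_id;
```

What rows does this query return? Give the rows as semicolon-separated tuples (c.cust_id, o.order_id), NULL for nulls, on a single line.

(7, 123); (7, 123); (7, 157); (7, 157); (9, 123); (9, 157)

CROSS JOIN pairs every row of `customers` with every row of `orders`: 3 × 2 = 6 rows.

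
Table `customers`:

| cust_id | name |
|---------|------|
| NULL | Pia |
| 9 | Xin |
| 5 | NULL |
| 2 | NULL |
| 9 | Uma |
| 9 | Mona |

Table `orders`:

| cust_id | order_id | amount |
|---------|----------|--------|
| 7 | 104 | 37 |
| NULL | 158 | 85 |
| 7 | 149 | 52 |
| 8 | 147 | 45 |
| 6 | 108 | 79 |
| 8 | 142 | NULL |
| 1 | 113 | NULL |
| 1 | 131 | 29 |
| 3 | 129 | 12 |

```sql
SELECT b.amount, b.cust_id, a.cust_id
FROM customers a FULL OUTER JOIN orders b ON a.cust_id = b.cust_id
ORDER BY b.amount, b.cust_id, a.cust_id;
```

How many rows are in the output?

FULL OUTER JOIN keeps every row from both sides; unmatched rows get NULL for the other side's columns.
Matching on a.cust_id = b.cust_id. A NULL in a compared column never satisfies the condition.
Matched pairs: 0; unmatched a rows kept: 6; unmatched b rows kept: 9.
Total: 0 matched + 15 padded = 15 rows.

15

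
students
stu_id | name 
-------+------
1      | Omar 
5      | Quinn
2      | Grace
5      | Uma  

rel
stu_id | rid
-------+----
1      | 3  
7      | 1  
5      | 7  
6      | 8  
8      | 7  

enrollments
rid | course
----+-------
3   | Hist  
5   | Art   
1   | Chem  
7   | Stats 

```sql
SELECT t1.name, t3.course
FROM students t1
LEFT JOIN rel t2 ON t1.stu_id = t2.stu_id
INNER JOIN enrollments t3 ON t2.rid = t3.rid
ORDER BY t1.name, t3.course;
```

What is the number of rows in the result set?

3

Evaluate left to right. First `students t1 LEFT JOIN rel t2` on stu_id: 4 row(s).
Then INNER JOIN `enrollments t3` on rid: keep only rows whose t2.rid appears in t3.
Result: 3 row(s).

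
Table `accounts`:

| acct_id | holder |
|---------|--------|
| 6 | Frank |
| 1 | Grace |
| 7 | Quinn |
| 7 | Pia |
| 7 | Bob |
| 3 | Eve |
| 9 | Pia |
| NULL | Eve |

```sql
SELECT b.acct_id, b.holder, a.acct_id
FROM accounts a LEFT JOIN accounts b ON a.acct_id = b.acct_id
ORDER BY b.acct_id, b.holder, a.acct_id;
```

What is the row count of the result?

LEFT JOIN keeps every row from `accounts a`; unmatched rows get NULL for `accounts b`'s columns.
Matching on a.acct_id = b.acct_id. A NULL in a compared column never satisfies the condition.
Matched pairs: 13; unmatched a rows kept: 1.
Total: 13 matched + 1 padded = 14 rows.

14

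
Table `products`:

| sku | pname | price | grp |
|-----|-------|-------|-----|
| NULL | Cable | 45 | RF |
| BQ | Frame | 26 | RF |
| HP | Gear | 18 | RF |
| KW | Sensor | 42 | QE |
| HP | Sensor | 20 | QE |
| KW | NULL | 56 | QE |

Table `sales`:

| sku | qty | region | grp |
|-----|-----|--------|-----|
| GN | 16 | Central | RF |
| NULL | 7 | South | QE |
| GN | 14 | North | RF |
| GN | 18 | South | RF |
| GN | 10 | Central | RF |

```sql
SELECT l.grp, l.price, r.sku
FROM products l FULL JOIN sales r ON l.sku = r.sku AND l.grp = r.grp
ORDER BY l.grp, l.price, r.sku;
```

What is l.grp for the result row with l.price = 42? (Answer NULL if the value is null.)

QE

FULL OUTER JOIN keeps every row from both sides; unmatched rows get NULL for the other side's columns.
Matching on l.sku = r.sku AND l.grp = r.grp. A NULL in a compared column never satisfies the condition.
- l (sku=NULL, grp=RF) has no partner → padded with NULL.
- l (sku=BQ, grp=RF) has no partner → padded with NULL.
- l (sku=HP, grp=RF) has no partner → padded with NULL.
- l (sku=KW, grp=QE) has no partner → padded with NULL.
- l (sku=HP, grp=QE) has no partner → padded with NULL.
- l (sku=KW, grp=QE) has no partner → padded with NULL.
- 5 r row(s) had no l match → kept, l columns NULL.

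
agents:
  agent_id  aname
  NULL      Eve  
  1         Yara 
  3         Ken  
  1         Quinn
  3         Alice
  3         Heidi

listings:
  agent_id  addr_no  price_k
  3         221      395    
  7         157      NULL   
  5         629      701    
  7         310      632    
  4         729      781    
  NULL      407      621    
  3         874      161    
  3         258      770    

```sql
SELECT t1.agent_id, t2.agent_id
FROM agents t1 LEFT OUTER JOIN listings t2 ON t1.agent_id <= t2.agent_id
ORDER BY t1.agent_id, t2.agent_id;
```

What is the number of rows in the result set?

36

LEFT JOIN keeps every row from `agents`; unmatched rows get NULL for `listings`'s columns.
Matching on t1.agent_id <= t2.agent_id. A NULL in a compared column never satisfies the condition.
- t1[0] agent_id=NULL → no match; kept with NULLs on the t2 side.
- t1[1] agent_id=1 → 7 match(es) in t2 → 7 row(s).
- t1[2] agent_id=3 → 7 match(es) in t2 → 7 row(s).
- t1[3] agent_id=1 → 7 match(es) in t2 → 7 row(s).
- t1[4] agent_id=3 → 7 match(es) in t2 → 7 row(s).
- t1[5] agent_id=3 → 7 match(es) in t2 → 7 row(s).
Total: 35 matched + 1 padded = 36 rows.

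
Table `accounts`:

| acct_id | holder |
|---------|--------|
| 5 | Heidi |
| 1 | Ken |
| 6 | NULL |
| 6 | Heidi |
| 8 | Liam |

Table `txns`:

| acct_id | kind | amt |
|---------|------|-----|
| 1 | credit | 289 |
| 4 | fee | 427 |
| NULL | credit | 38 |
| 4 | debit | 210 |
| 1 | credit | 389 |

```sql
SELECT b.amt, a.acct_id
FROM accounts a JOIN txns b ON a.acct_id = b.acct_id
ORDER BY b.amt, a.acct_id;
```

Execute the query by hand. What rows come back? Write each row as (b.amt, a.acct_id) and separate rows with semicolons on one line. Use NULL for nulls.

(289, 1); (389, 1)

INNER JOIN keeps only pairs where the ON condition holds.
Matching on a.acct_id = b.acct_id. A NULL in a compared column never satisfies the condition.
- a[0] acct_id=5 → no match; dropped.
- a[1] acct_id=1 → 2 match(es) in b → 2 row(s).
- a[2] acct_id=6 → no match; dropped.
- a[3] acct_id=6 → no match; dropped.
- a[4] acct_id=8 → no match; dropped.
After projecting and ordering:
b.amt | a.acct_id
289 | 1
389 | 1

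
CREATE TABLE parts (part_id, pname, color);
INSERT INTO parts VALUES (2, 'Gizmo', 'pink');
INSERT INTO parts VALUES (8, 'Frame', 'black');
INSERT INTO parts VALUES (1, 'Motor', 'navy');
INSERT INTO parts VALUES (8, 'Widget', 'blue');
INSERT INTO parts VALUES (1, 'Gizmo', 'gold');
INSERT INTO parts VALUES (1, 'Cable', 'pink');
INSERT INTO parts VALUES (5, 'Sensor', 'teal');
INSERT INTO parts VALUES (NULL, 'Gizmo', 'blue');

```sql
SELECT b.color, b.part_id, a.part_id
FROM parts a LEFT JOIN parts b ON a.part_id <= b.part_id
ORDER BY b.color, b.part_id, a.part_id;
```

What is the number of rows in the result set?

LEFT JOIN keeps every row from `parts a`; unmatched rows get NULL for `parts b`'s columns.
Matching on a.part_id <= b.part_id. A NULL in a compared column never satisfies the condition.
Matched pairs: 32; unmatched a rows kept: 1.
Total: 32 matched + 1 padded = 33 rows.

33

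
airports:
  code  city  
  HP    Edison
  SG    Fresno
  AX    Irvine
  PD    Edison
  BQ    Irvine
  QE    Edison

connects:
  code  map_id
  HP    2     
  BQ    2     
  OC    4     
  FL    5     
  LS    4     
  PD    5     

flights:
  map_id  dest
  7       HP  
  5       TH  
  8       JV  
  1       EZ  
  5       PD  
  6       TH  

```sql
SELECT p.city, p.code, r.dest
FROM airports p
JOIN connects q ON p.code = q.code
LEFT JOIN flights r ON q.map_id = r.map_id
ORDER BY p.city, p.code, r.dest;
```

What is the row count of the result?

Joins associate left-to-right: airports INNER JOIN connects on code gives 3 intermediate row(s).
Then LEFT JOIN `flights r` on map_id: each of those 3 rows is kept; rows whose q.map_id has no match in r get NULL for r's columns.
Result: 4 row(s).

4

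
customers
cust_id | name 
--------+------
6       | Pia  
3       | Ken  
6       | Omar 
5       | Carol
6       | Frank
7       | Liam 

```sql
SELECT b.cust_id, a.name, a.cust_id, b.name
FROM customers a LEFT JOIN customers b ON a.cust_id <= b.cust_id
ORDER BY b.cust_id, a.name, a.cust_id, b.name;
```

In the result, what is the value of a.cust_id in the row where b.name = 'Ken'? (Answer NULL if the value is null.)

LEFT JOIN keeps every row from `customers a`; unmatched rows get NULL for `customers b`'s columns.
Matching on a.cust_id <= b.cust_id.
- a (cust_id=6) pairs with 4 row(s) of b.
- a (cust_id=3) pairs with 6 row(s) of b.
- a (cust_id=6) pairs with 4 row(s) of b.
- a (cust_id=5) pairs with 5 row(s) of b.
- a (cust_id=6) pairs with 4 row(s) of b.
- a (cust_id=7) pairs with 1 row(s) of b.

3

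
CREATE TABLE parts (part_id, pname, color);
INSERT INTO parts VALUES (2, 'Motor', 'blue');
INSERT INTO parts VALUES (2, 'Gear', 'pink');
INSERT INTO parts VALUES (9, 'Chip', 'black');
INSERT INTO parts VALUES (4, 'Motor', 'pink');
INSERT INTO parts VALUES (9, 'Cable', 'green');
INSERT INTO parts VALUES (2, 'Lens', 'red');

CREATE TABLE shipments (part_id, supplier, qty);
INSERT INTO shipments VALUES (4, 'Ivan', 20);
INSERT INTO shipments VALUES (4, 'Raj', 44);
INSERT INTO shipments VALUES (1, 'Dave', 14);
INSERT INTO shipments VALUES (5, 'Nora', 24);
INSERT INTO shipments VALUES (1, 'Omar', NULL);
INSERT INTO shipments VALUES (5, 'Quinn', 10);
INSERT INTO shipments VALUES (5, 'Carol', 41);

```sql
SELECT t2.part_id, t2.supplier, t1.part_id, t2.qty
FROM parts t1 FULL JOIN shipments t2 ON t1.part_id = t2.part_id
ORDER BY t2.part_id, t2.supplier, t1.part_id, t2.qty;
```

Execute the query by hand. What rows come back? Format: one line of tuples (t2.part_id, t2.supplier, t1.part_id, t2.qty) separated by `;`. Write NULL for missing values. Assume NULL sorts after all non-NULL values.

FULL OUTER JOIN keeps every row from both sides; unmatched rows get NULL for the other side's columns.
Matching on t1.part_id = t2.part_id.
- t1[0] part_id=2 → no match; kept with NULLs on the t2 side.
- t1[1] part_id=2 → no match; kept with NULLs on the t2 side.
- t1[2] part_id=9 → no match; kept with NULLs on the t2 side.
- t1[3] part_id=4 → 2 match(es) in t2 → 2 row(s).
- t1[4] part_id=9 → no match; kept with NULLs on the t2 side.
- t1[5] part_id=2 → no match; kept with NULLs on the t2 side.
- 5 t2 row(s) had no t1 match → kept, t1 columns NULL.

(1, Dave, NULL, 14); (1, Omar, NULL, NULL); (4, Ivan, 4, 20); (4, Raj, 4, 44); (5, Carol, NULL, 41); (5, Nora, NULL, 24); (5, Quinn, NULL, 10); (NULL, NULL, 2, NULL); (NULL, NULL, 2, NULL); (NULL, NULL, 2, NULL); (NULL, NULL, 9, NULL); (NULL, NULL, 9, NULL)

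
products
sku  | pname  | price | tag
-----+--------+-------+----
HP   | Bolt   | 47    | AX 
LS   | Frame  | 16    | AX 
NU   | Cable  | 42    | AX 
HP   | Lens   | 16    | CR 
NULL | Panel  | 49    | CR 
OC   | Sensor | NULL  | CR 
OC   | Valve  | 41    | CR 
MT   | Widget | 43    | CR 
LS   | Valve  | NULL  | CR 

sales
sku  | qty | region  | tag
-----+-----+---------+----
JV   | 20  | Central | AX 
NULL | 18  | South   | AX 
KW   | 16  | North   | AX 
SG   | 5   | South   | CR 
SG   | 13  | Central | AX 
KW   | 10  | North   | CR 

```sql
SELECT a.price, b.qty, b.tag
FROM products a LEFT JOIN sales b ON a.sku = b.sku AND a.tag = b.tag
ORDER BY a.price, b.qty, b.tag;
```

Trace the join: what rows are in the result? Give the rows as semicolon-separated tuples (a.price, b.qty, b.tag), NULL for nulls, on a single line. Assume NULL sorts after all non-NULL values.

(16, NULL, NULL); (16, NULL, NULL); (41, NULL, NULL); (42, NULL, NULL); (43, NULL, NULL); (47, NULL, NULL); (49, NULL, NULL); (NULL, NULL, NULL); (NULL, NULL, NULL)

LEFT JOIN keeps every row from `products`; unmatched rows get NULL for `sales`'s columns.
Matching on a.sku = b.sku AND a.tag = b.tag. A NULL in a compared column never satisfies the condition.
Matched pairs: 0; unmatched a rows kept: 9.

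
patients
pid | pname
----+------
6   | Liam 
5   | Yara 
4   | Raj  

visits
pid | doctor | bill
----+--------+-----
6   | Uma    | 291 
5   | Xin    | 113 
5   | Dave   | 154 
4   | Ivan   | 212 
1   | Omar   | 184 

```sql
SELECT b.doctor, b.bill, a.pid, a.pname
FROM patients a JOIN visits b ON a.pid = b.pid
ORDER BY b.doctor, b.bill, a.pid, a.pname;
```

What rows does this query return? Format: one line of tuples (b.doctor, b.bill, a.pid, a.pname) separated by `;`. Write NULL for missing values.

(Dave, 154, 5, Yara); (Ivan, 212, 4, Raj); (Uma, 291, 6, Liam); (Xin, 113, 5, Yara)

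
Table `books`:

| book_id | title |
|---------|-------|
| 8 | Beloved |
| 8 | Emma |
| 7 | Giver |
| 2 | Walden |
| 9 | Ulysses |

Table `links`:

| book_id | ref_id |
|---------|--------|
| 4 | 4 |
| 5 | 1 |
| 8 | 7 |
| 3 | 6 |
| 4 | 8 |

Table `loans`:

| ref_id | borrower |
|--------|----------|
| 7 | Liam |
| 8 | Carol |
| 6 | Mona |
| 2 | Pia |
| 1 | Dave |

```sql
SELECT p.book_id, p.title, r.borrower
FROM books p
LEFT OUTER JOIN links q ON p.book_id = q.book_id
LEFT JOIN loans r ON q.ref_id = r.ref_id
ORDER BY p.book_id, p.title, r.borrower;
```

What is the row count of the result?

5

Step 1 — p LEFT JOIN q on book_id → 5 row(s).
Then LEFT JOIN `loans r` on ref_id: each of those 5 rows is kept; rows whose q.ref_id has no match in r get NULL for r's columns.
Result: 5 row(s).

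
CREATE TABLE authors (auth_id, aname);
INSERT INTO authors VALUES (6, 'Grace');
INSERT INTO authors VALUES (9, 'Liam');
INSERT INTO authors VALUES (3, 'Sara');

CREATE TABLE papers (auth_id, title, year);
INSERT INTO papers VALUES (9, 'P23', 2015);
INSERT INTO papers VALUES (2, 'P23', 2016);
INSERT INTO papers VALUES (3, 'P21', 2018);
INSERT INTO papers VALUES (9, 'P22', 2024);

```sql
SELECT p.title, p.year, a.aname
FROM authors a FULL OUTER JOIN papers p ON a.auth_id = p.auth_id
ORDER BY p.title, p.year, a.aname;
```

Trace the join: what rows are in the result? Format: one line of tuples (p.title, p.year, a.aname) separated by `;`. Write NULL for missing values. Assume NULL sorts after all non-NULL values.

(P21, 2018, Sara); (P22, 2024, Liam); (P23, 2015, Liam); (P23, 2016, NULL); (NULL, NULL, Grace)

FULL OUTER JOIN keeps every row from both sides; unmatched rows get NULL for the other side's columns.
Matching on a.auth_id = p.auth_id.
- auth_id=6: no p row matches, row kept with p columns NULL.
- auth_id=9: 2 matching p row(s), so 2 row(s) emitted.
- auth_id=3: 1 matching p row(s), so 1 row(s) emitted.
- plus 1 unmatched p row(s), each kept with NULL a columns.
After projecting and ordering:
p.title | p.year | a.aname
P21 | 2018 | Sara
P22 | 2024 | Liam
P23 | 2015 | Liam
P23 | 2016 | NULL
NULL | NULL | Grace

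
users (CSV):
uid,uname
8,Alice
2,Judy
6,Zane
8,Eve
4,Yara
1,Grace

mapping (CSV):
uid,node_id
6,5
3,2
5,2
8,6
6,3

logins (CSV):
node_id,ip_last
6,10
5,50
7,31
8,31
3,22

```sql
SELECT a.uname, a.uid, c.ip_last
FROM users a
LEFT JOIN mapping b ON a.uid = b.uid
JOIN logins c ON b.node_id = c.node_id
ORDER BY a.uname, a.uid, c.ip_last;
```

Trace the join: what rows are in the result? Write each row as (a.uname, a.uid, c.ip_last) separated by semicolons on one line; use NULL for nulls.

(Alice, 8, 10); (Eve, 8, 10); (Zane, 6, 22); (Zane, 6, 50)

Evaluate left to right. First `users a LEFT JOIN mapping b` on uid: 7 row(s).
Then INNER JOIN `logins c` on node_id: keep only rows whose b.node_id appears in c.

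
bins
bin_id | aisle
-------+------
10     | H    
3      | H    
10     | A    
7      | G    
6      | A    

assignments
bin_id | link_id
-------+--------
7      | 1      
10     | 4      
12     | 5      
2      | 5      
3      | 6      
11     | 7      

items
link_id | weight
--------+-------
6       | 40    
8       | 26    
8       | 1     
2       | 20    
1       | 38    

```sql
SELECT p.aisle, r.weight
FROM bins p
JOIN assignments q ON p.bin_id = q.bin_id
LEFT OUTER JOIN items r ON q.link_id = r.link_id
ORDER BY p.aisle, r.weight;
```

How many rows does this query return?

4

Joins associate left-to-right: bins INNER JOIN assignments on bin_id gives 4 intermediate row(s).
Then LEFT JOIN `items r` on link_id: each of those 4 rows is kept; rows whose q.link_id has no match in r get NULL for r's columns.
Result: 4 row(s).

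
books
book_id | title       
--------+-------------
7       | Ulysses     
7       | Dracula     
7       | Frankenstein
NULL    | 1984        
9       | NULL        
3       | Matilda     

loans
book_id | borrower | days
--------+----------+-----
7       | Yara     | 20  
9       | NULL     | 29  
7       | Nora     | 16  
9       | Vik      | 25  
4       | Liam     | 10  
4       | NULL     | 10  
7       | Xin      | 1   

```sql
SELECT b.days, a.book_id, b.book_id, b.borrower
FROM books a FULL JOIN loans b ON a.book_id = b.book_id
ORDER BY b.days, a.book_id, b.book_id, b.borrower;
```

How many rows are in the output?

FULL OUTER JOIN keeps every row from both sides; unmatched rows get NULL for the other side's columns.
Matching on a.book_id = b.book_id. A NULL in a compared column never satisfies the condition.
Matched pairs: 11; unmatched a rows kept: 2; unmatched b rows kept: 2.
Total: 11 matched + 4 padded = 15 rows.

15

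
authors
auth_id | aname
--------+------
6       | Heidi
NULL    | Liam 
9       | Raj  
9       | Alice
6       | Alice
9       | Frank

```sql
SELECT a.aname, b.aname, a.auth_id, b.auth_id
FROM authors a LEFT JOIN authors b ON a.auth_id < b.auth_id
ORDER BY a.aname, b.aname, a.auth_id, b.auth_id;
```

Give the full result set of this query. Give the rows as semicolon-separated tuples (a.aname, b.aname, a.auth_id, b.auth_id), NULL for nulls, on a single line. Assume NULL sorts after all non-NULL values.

(Alice, Alice, 6, 9); (Alice, Frank, 6, 9); (Alice, Raj, 6, 9); (Alice, NULL, 9, NULL); (Frank, NULL, 9, NULL); (Heidi, Alice, 6, 9); (Heidi, Frank, 6, 9); (Heidi, Raj, 6, 9); (Liam, NULL, NULL, NULL); (Raj, NULL, 9, NULL)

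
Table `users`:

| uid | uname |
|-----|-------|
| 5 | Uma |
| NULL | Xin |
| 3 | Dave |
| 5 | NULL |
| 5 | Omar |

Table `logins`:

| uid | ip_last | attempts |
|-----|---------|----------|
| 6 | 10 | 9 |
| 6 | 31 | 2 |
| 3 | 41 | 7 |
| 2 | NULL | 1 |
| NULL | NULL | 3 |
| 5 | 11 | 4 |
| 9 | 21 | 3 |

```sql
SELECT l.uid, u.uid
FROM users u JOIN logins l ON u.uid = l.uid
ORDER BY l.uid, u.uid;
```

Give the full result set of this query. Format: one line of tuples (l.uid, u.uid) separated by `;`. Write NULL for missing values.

(3, 3); (5, 5); (5, 5); (5, 5)

INNER JOIN keeps only pairs where the ON condition holds.
Matching on u.uid = l.uid. A NULL in a compared column never satisfies the condition.
Matched pairs: 4.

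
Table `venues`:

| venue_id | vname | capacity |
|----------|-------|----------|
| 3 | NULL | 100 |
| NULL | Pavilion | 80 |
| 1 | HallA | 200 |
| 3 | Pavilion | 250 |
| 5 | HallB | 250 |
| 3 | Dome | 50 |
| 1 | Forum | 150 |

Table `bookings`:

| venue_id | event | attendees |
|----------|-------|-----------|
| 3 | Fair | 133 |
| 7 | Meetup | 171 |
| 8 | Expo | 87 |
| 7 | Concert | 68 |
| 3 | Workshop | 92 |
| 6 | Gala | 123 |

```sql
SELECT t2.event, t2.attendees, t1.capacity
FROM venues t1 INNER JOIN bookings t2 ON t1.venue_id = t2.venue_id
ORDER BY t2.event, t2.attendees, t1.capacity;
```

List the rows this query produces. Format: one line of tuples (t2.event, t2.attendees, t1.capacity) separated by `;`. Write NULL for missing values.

(Fair, 133, 50); (Fair, 133, 100); (Fair, 133, 250); (Workshop, 92, 50); (Workshop, 92, 100); (Workshop, 92, 250)

INNER JOIN keeps only pairs where the ON condition holds.
Matching on t1.venue_id = t2.venue_id. A NULL in a compared column never satisfies the condition.
Matched pairs: 6.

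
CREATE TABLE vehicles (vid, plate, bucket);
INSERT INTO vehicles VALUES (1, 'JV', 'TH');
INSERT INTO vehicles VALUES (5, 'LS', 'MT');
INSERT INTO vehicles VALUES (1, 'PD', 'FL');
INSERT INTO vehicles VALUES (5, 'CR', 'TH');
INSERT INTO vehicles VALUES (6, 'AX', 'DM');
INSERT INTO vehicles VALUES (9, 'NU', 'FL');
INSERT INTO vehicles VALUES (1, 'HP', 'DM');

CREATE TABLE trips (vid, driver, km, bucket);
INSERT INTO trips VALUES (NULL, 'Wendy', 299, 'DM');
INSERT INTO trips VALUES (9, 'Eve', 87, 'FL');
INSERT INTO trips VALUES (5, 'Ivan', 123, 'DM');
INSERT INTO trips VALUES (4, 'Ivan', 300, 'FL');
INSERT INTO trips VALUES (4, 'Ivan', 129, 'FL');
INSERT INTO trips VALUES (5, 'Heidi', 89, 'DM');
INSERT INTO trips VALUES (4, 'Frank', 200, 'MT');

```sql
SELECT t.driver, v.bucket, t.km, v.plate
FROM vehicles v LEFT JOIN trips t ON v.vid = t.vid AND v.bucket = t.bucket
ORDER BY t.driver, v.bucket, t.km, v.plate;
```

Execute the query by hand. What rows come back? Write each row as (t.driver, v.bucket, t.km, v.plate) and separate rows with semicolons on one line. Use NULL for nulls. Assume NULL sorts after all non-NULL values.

(Eve, FL, 87, NU); (NULL, DM, NULL, AX); (NULL, DM, NULL, HP); (NULL, FL, NULL, PD); (NULL, MT, NULL, LS); (NULL, TH, NULL, CR); (NULL, TH, NULL, JV)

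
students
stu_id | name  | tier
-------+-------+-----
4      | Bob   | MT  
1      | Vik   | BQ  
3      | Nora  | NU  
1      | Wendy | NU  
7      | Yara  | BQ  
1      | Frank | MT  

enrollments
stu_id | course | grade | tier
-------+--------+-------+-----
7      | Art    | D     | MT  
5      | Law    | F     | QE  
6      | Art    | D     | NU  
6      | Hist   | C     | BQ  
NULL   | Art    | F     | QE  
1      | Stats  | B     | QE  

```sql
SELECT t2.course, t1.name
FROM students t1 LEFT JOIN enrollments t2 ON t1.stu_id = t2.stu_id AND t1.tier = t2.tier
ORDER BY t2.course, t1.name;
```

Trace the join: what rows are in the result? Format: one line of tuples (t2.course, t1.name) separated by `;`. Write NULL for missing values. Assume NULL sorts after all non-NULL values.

LEFT JOIN keeps every row from `students`; unmatched rows get NULL for `enrollments`'s columns.
Matching on t1.stu_id = t2.stu_id AND t1.tier = t2.tier. A NULL in a compared column never satisfies the condition.
- t1[0] stu_id=4, tier=MT → no match; kept with NULLs on the t2 side.
- t1[1] stu_id=1, tier=BQ → no match; kept with NULLs on the t2 side.
- t1[2] stu_id=3, tier=NU → no match; kept with NULLs on the t2 side.
- t1[3] stu_id=1, tier=NU → no match; kept with NULLs on the t2 side.
- t1[4] stu_id=7, tier=BQ → no match; kept with NULLs on the t2 side.
- t1[5] stu_id=1, tier=MT → no match; kept with NULLs on the t2 side.
After projecting and ordering:
t2.course | t1.name
NULL | Bob
NULL | Frank
NULL | Nora
NULL | Vik
NULL | Wendy
NULL | Yara

(NULL, Bob); (NULL, Frank); (NULL, Nora); (NULL, Vik); (NULL, Wendy); (NULL, Yara)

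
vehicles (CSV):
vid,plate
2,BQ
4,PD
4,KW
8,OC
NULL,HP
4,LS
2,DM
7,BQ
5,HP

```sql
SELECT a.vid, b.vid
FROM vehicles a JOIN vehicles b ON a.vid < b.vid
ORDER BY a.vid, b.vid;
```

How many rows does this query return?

INNER JOIN keeps only pairs where the ON condition holds.
Matching on a.vid < b.vid. A NULL in a compared column never satisfies the condition.
- vid=2: 6 matching b row(s), so 6 row(s) emitted.
- vid=4: 3 matching b row(s), so 3 row(s) emitted.
- vid=4: 3 matching b row(s), so 3 row(s) emitted.
- vid=8: no matching b row, dropped.
- vid=NULL: no matching b row, dropped.
- vid=4: 3 matching b row(s), so 3 row(s) emitted.
- vid=2: 6 matching b row(s), so 6 row(s) emitted.
- vid=7: 1 matching b row(s), so 1 row(s) emitted.
- vid=5: 2 matching b row(s), so 2 row(s) emitted.
Total: 24 rows.

24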